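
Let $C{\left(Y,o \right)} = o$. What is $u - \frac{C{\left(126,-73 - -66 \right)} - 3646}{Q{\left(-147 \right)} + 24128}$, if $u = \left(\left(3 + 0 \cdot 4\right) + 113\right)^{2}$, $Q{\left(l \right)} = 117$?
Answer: $\frac{25095721}{1865} \approx 13456.0$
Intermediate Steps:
$u = 13456$ ($u = \left(\left(3 + 0\right) + 113\right)^{2} = \left(3 + 113\right)^{2} = 116^{2} = 13456$)
$u - \frac{C{\left(126,-73 - -66 \right)} - 3646}{Q{\left(-147 \right)} + 24128} = 13456 - \frac{\left(-73 - -66\right) - 3646}{117 + 24128} = 13456 - \frac{\left(-73 + 66\right) - 3646}{24245} = 13456 - \left(-7 - 3646\right) \frac{1}{24245} = 13456 - \left(-3653\right) \frac{1}{24245} = 13456 - - \frac{281}{1865} = 13456 + \frac{281}{1865} = \frac{25095721}{1865}$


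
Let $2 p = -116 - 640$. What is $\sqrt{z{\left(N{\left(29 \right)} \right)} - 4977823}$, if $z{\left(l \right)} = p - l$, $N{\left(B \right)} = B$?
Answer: $i \sqrt{4978230} \approx 2231.2 i$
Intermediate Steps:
$p = -378$ ($p = \frac{-116 - 640}{2} = \frac{1}{2} \left(-756\right) = -378$)
$z{\left(l \right)} = -378 - l$
$\sqrt{z{\left(N{\left(29 \right)} \right)} - 4977823} = \sqrt{\left(-378 - 29\right) - 4977823} = \sqrt{-407 - 4977823} = \sqrt{-4978230} = i \sqrt{4978230}$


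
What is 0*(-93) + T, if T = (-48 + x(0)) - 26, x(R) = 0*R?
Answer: -74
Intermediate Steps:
x(R) = 0
T = -74 (T = (-48 + 0) - 26 = -48 - 26 = -74)
0*(-93) + T = 0*(-93) - 74 = 0 - 74 = -74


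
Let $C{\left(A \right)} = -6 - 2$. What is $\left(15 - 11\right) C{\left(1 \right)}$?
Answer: $-32$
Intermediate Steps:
$C{\left(A \right)} = -8$
$\left(15 - 11\right) C{\left(1 \right)} = \left(15 - 11\right) \left(-8\right) = 4 \left(-8\right) = -32$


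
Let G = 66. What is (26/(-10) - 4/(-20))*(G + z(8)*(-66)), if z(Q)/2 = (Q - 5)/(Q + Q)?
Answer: -99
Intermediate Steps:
z(Q) = (-5 + Q)/Q (z(Q) = 2*((Q - 5)/(Q + Q)) = 2*((-5 + Q)/((2*Q))) = 2*((-5 + Q)*(1/(2*Q))) = 2*((-5 + Q)/(2*Q)) = (-5 + Q)/Q)
(26/(-10) - 4/(-20))*(G + z(8)*(-66)) = (26/(-10) - 4/(-20))*(66 + ((-5 + 8)/8)*(-66)) = (26*(-⅒) - 4*(-1/20))*(66 + ((⅛)*3)*(-66)) = (-13/5 + ⅕)*(66 + (3/8)*(-66)) = -12*(66 - 99/4)/5 = -12/5*165/4 = -99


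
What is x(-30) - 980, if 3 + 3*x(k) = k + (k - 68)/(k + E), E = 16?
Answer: -2966/3 ≈ -988.67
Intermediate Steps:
x(k) = -1 + k/3 + (-68 + k)/(3*(16 + k)) (x(k) = -1 + (k + (k - 68)/(k + 16))/3 = -1 + (k + (-68 + k)/(16 + k))/3 = -1 + (k/3 + (-68 + k)/(3*(16 + k))) = -1 + k/3 + (-68 + k)/(3*(16 + k)))
x(-30) - 980 = (-116 + (-30)² + 14*(-30))/(3*(16 - 30)) - 980 = (⅓)*(-116 + 900 - 420)/(-14) - 980 = (⅓)*(-1/14)*364 - 980 = -26/3 - 980 = -2966/3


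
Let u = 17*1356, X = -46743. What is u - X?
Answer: 69795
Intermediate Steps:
u = 23052
u - X = 23052 - 1*(-46743) = 23052 + 46743 = 69795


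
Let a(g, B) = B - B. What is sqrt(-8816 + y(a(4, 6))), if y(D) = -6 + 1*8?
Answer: I*sqrt(8814) ≈ 93.883*I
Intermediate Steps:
a(g, B) = 0
y(D) = 2 (y(D) = -6 + 8 = 2)
sqrt(-8816 + y(a(4, 6))) = sqrt(-8816 + 2) = sqrt(-8814) = I*sqrt(8814)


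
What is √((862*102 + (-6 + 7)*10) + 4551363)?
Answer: √4639297 ≈ 2153.9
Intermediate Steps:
√((862*102 + (-6 + 7)*10) + 4551363) = √((87924 + 1*10) + 4551363) = √((87924 + 10) + 4551363) = √(87934 + 4551363) = √4639297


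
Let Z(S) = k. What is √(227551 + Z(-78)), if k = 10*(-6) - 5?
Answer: √227486 ≈ 476.96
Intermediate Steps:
k = -65 (k = -60 - 5 = -65)
Z(S) = -65
√(227551 + Z(-78)) = √(227551 - 65) = √227486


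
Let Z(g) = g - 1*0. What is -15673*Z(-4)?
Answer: 62692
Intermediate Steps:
Z(g) = g (Z(g) = g + 0 = g)
-15673*Z(-4) = -15673*(-4) = 62692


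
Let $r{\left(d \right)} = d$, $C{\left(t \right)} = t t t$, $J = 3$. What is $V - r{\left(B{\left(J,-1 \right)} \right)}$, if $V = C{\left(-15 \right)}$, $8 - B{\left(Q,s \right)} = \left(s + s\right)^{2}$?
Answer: $-3379$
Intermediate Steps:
$B{\left(Q,s \right)} = 8 - 4 s^{2}$ ($B{\left(Q,s \right)} = 8 - \left(s + s\right)^{2} = 8 - \left(2 s\right)^{2} = 8 - 4 s^{2}$)
$C{\left(t \right)} = t^{3}$ ($C{\left(t \right)} = t^{2} t = t^{3}$)
$V = -3375$ ($V = \left(-15\right)^{3} = -3375$)
$V - r{\left(B{\left(J,-1 \right)} \right)} = -3375 - \left(8 - 4 \left(-1\right)^{2}\right) = -3375 - \left(8 - 4\right) = -3375 - 4 = -3379$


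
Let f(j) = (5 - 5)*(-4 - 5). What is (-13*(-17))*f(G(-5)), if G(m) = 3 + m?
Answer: 0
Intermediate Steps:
f(j) = 0 (f(j) = 0*(-9) = 0)
(-13*(-17))*f(G(-5)) = -13*(-17)*0 = 221*0 = 0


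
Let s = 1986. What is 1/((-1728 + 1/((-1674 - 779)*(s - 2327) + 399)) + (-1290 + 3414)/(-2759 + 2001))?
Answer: -317174488/548966272949 ≈ -0.00057777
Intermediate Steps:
1/((-1728 + 1/((-1674 - 779)*(s - 2327) + 399)) + (-1290 + 3414)/(-2759 + 2001)) = 1/((-1728 + 1/((-1674 - 779)*(1986 - 2327) + 399)) + (-1290 + 3414)/(-2759 + 2001)) = 1/((-1728 + 1/(-2453*(-341) + 399)) + 2124/(-758)) = 1/((-1728 + 1/(836473 + 399)) + 2124*(-1/758)) = 1/((-1728 + 1/836872) - 1062/379) = 1/(-1446114815/836872 - 1062/379) = 1/(-548966272949/317174488) = -317174488/548966272949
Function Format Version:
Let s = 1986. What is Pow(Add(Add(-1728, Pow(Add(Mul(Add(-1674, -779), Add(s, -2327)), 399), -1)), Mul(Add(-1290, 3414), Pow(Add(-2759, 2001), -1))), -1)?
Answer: Rational(-317174488, 548966272949) ≈ -0.00057777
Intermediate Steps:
Pow(Add(Add(-1728, Pow(Add(Mul(Add(-1674, -779), Add(s, -2327)), 399), -1)), Mul(Add(-1290, 3414), Pow(Add(-2759, 2001), -1))), -1) = Pow(Add(Add(-1728, Pow(Add(Mul(Add(-1674, -779), Add(1986, -2327)), 399), -1)), Mul(Add(-1290, 3414), Pow(Add(-2759, 2001), -1))), -1) = Pow(Add(Add(-1728, Pow(Add(Mul(-2453, -341), 399), -1)), Mul(2124, Pow(-758, -1))), -1) = Pow(Add(Add(-1728, Pow(Add(836473, 399), -1)), Mul(2124, Rational(-1, 758))), -1) = Pow(Add(Add(-1728, Pow(836872, -1)), Rational(-1062, 379)), -1) = Pow(Add(Add(-1728, Rational(1, 836872)), Rational(-1062, 379)), -1) = Pow(Add(Rational(-1446114815, 836872), Rational(-1062, 379)), -1) = Pow(Rational(-548966272949, 317174488), -1) = Rational(-317174488, 548966272949)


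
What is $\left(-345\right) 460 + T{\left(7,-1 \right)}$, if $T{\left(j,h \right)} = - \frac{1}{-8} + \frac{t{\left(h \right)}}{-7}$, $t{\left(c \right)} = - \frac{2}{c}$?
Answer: $- \frac{8887209}{56} \approx -1.587 \cdot 10^{5}$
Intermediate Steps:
$T{\left(j,h \right)} = \frac{1}{8} + \frac{2}{7 h}$ ($T{\left(j,h \right)} = - \frac{1}{-8} + \frac{\left(-2\right) \frac{1}{h}}{-7} = \left(-1\right) \left(- \frac{1}{8}\right) + - \frac{2}{h} \left(- \frac{1}{7}\right) = \frac{1}{8} + \frac{2}{7 h}$)
$\left(-345\right) 460 + T{\left(7,-1 \right)} = \left(-345\right) 460 + \frac{16 + 7 \left(-1\right)}{56 \left(-1\right)} = -158700 + \frac{1}{56} \left(-1\right) \left(16 - 7\right) = -158700 + \frac{1}{56} \left(-1\right) 9 = -158700 - \frac{9}{56} = - \frac{8887209}{56}$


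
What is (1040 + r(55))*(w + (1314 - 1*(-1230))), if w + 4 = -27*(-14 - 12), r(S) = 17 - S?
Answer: 3248484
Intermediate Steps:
w = 698 (w = -4 - 27*(-14 - 12) = -4 - 27*(-26) = -4 + 702 = 698)
(1040 + r(55))*(w + (1314 - 1*(-1230))) = (1040 + (17 - 1*55))*(698 + (1314 - 1*(-1230))) = (1040 + (17 - 55))*(698 + (1314 + 1230)) = (1040 - 38)*(698 + 2544) = 1002*3242 = 3248484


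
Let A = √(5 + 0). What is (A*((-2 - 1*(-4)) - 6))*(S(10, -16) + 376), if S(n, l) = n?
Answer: -1544*√5 ≈ -3452.5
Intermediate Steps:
A = √5 ≈ 2.2361
(A*((-2 - 1*(-4)) - 6))*(S(10, -16) + 376) = (√5*((-2 - 1*(-4)) - 6))*(10 + 376) = (√5*((-2 + 4) - 6))*386 = (√5*(2 - 6))*386 = (√5*(-4))*386 = -4*√5*386 = -1544*√5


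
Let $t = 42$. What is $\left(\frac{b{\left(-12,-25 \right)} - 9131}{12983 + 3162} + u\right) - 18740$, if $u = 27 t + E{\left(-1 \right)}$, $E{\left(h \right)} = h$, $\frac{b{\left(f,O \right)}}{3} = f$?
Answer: $- \frac{284274182}{16145} \approx -17608.0$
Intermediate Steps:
$b{\left(f,O \right)} = 3 f$
$u = 1133$ ($u = 27 \cdot 42 - 1 = 1134 - 1 = 1133$)
$\left(\frac{b{\left(-12,-25 \right)} - 9131}{12983 + 3162} + u\right) - 18740 = \left(\frac{3 \left(-12\right) - 9131}{12983 + 3162} + 1133\right) - 18740 = \left(\frac{-36 - 9131}{16145} + 1133\right) - 18740 = \left(\left(-9167\right) \frac{1}{16145} + 1133\right) - 18740 = \left(- \frac{9167}{16145} + 1133\right) - 18740 = \frac{18283118}{16145} - 18740 = - \frac{284274182}{16145}$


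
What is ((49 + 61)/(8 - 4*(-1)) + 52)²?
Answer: 134689/36 ≈ 3741.4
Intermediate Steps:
((49 + 61)/(8 - 4*(-1)) + 52)² = (110/(8 + 4) + 52)² = (110/12 + 52)² = (110*(1/12) + 52)² = (55/6 + 52)² = (367/6)² = 134689/36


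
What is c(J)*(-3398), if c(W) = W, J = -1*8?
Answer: 27184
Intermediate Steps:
J = -8
c(J)*(-3398) = -8*(-3398) = 27184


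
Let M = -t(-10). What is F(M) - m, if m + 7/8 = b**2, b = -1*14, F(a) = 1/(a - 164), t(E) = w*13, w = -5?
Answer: -154547/792 ≈ -195.14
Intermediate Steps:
t(E) = -65 (t(E) = -5*13 = -65)
M = 65 (M = -1*(-65) = 65)
F(a) = 1/(-164 + a)
b = -14
m = 1561/8 (m = -7/8 + (-14)**2 = -7/8 + 196 = 1561/8 ≈ 195.13)
F(M) - m = 1/(-164 + 65) - 1*1561/8 = 1/(-99) - 1561/8 = -1/99 - 1561/8 = -154547/792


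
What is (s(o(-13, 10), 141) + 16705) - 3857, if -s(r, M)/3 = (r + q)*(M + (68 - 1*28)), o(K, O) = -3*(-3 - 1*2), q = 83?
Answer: -40366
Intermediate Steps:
o(K, O) = 15 (o(K, O) = -3*(-3 - 2) = -3*(-5) = 15)
s(r, M) = -3*(40 + M)*(83 + r) (s(r, M) = -3*(r + 83)*(M + (68 - 1*28)) = -3*(83 + r)*(M + (68 - 28)) = -3*(83 + r)*(M + 40) = -3*(83 + r)*(40 + M) = -3*(40 + M)*(83 + r))
(s(o(-13, 10), 141) + 16705) - 3857 = ((-9960 - 249*141 - 120*15 - 3*141*15) + 16705) - 3857 = ((-9960 - 35109 - 1800 - 6345) + 16705) - 3857 = (-53214 + 16705) - 3857 = -36509 - 3857 = -40366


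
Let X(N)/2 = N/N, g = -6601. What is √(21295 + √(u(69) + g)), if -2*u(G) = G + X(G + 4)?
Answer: √(85180 + 2*I*√26546)/2 ≈ 145.93 + 0.27913*I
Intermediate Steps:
X(N) = 2 (X(N) = 2*(N/N) = 2*1 = 2)
u(G) = -1 - G/2 (u(G) = -(G + 2)/2 = -(2 + G)/2 = -1 - G/2)
√(21295 + √(u(69) + g)) = √(21295 + √((-1 - ½*69) - 6601)) = √(21295 + √((-1 - 69/2) - 6601)) = √(21295 + √(-71/2 - 6601)) = √(21295 + √(-13273/2)) = √(21295 + I*√26546/2)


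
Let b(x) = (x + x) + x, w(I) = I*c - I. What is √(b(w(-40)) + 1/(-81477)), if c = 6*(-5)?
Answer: √2743913956267/27159 ≈ 60.992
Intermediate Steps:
c = -30
w(I) = -31*I (w(I) = I*(-30) - I = -30*I - I = -31*I)
b(x) = 3*x (b(x) = 2*x + x = 3*x)
√(b(w(-40)) + 1/(-81477)) = √(3*(-31*(-40)) + 1/(-81477)) = √(3*1240 - 1/81477) = √(3720 - 1/81477) = √(303094439/81477) = √2743913956267/27159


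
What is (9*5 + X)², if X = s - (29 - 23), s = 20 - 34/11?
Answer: 378225/121 ≈ 3125.8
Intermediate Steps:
s = 186/11 (s = 20 - 34/11 = 186/11 ≈ 16.909)
X = 120/11 (X = 186/11 - (29 - 23) = 186/11 - 1*6 = 186/11 - 6 = 120/11 ≈ 10.909)
(9*5 + X)² = (9*5 + 120/11)² = (45 + 120/11)² = (615/11)² = 378225/121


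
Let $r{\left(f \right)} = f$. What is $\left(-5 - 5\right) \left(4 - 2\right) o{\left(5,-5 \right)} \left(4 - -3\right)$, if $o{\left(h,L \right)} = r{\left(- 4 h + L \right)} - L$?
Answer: $2800$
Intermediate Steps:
$o{\left(h,L \right)} = - 4 h$ ($o{\left(h,L \right)} = \left(- 4 h + L\right) - L = \left(L - 4 h\right) - L = - 4 h$)
$\left(-5 - 5\right) \left(4 - 2\right) o{\left(5,-5 \right)} \left(4 - -3\right) = \left(-5 - 5\right) \left(4 - 2\right) \left(\left(-4\right) 5\right) \left(4 - -3\right) = \left(-10\right) 2 \left(-20\right) \left(4 + 3\right) = \left(-20\right) \left(-20\right) 7 = 400 \cdot 7 = 2800$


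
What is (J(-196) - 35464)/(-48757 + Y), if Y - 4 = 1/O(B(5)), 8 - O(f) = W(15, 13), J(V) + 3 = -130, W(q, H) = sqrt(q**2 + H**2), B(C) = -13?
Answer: 572702263306/784362933017 - 35597*sqrt(394)/784362933017 ≈ 0.73015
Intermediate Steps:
W(q, H) = sqrt(H**2 + q**2)
J(V) = -133 (J(V) = -3 - 130 = -133)
O(f) = 8 - sqrt(394) (O(f) = 8 - sqrt(13**2 + 15**2) = 8 - sqrt(169 + 225) = 8 - sqrt(394))
Y = 4 + 1/(8 - sqrt(394)) ≈ 3.9156
(J(-196) - 35464)/(-48757 + Y) = (-133 - 35464)/(-48757 + (656/165 - sqrt(394)/330)) = -35597/(-8044249/165 - sqrt(394)/330)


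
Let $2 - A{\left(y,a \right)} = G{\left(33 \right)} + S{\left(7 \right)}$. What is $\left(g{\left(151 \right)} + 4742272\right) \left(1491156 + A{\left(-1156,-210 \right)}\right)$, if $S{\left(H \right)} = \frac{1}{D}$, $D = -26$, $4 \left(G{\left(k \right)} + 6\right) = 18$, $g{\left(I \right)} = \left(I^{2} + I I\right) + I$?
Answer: $\frac{92816218938850}{13} \approx 7.1397 \cdot 10^{12}$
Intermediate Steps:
$g{\left(I \right)} = I + 2 I^{2}$ ($g{\left(I \right)} = \left(I^{2} + I^{2}\right) + I = 2 I^{2} + I = I + 2 I^{2}$)
$G{\left(k \right)} = - \frac{3}{2}$ ($G{\left(k \right)} = -6 + \frac{1}{4} \cdot 18 = -6 + \frac{9}{2} = - \frac{3}{2}$)
$S{\left(H \right)} = - \frac{1}{26}$ ($S{\left(H \right)} = \frac{1}{-26} = - \frac{1}{26}$)
$A{\left(y,a \right)} = \frac{46}{13}$ ($A{\left(y,a \right)} = 2 - \left(- \frac{3}{2} - \frac{1}{26}\right) = 2 - - \frac{20}{13} = 2 + \frac{20}{13} = \frac{46}{13}$)
$\left(g{\left(151 \right)} + 4742272\right) \left(1491156 + A{\left(-1156,-210 \right)}\right) = \left(151 \left(1 + 2 \cdot 151\right) + 4742272\right) \left(1491156 + \frac{46}{13}\right) = \left(151 \left(1 + 302\right) + 4742272\right) \frac{19385074}{13} = \left(151 \cdot 303 + 4742272\right) \frac{19385074}{13} = \left(45753 + 4742272\right) \frac{19385074}{13} = 4788025 \cdot \frac{19385074}{13} = \frac{92816218938850}{13}$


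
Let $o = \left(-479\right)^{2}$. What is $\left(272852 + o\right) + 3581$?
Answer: $505874$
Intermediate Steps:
$o = 229441$
$\left(272852 + o\right) + 3581 = \left(272852 + 229441\right) + 3581 = 502293 + 3581 = 505874$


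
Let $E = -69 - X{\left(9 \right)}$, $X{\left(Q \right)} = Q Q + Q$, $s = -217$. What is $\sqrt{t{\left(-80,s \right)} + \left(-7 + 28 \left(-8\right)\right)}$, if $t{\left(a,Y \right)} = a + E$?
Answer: $i \sqrt{470} \approx 21.679 i$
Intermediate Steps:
$X{\left(Q \right)} = Q + Q^{2}$ ($X{\left(Q \right)} = Q^{2} + Q = Q + Q^{2}$)
$E = -159$ ($E = -69 - 9 \left(1 + 9\right) = -69 - 9 \cdot 10 = -69 - 90 = -159$)
$t{\left(a,Y \right)} = -159 + a$ ($t{\left(a,Y \right)} = a - 159 = -159 + a$)
$\sqrt{t{\left(-80,s \right)} + \left(-7 + 28 \left(-8\right)\right)} = \sqrt{\left(-159 - 80\right) + \left(-7 + 28 \left(-8\right)\right)} = \sqrt{-239 - 231} = \sqrt{-470} = i \sqrt{470}$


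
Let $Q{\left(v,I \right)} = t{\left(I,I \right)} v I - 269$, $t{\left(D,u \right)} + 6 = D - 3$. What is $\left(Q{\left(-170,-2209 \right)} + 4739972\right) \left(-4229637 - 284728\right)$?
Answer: $3738733156048505$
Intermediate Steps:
$t{\left(D,u \right)} = -9 + D$ ($t{\left(D,u \right)} = -6 + \left(D - 3\right) = -6 + \left(-3 + D\right) = -9 + D$)
$Q{\left(v,I \right)} = -269 + I v \left(-9 + I\right)$ ($Q{\left(v,I \right)} = \left(-9 + I\right) v I - 269 = v \left(-9 + I\right) I - 269 = I v \left(-9 + I\right) - 269 = -269 + I v \left(-9 + I\right)$)
$\left(Q{\left(-170,-2209 \right)} + 4739972\right) \left(-4229637 - 284728\right) = \left(\left(-269 - - 375530 \left(-9 - 2209\right)\right) + 4739972\right) \left(-4229637 - 284728\right) = \left(\left(-269 - \left(-375530\right) \left(-2218\right)\right) + 4739972\right) \left(-4514365\right) = \left(\left(-269 - 832925540\right) + 4739972\right) \left(-4514365\right) = \left(-832925809 + 4739972\right) \left(-4514365\right) = \left(-828185837\right) \left(-4514365\right) = 3738733156048505$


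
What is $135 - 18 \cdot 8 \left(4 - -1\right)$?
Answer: $-585$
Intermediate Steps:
$135 - 18 \cdot 8 \left(4 - -1\right) = 135 - 18 \cdot 8 \left(4 + 1\right) = 135 - 18 \cdot 8 \cdot 5 = 135 - 720 = -585$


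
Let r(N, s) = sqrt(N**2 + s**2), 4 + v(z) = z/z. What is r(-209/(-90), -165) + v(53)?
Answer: -3 + 11*sqrt(1822861)/90 ≈ 162.02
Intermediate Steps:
v(z) = -3 (v(z) = -4 + z/z = -4 + 1 = -3)
r(-209/(-90), -165) + v(53) = sqrt((-209/(-90))**2 + (-165)**2) - 3 = sqrt((-209*(-1/90))**2 + 27225) - 3 = sqrt((209/90)**2 + 27225) - 3 = sqrt(43681/8100 + 27225) - 3 = sqrt(220566181/8100) - 3 = 11*sqrt(1822861)/90 - 3 = -3 + 11*sqrt(1822861)/90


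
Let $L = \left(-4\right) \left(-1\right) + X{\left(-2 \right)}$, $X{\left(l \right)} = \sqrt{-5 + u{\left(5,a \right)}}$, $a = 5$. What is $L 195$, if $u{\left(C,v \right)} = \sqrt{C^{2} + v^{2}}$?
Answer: $780 + 195 \sqrt{-5 + 5 \sqrt{2}} \approx 1060.6$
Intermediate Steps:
$X{\left(l \right)} = \sqrt{-5 + 5 \sqrt{2}}$ ($X{\left(l \right)} = \sqrt{-5 + \sqrt{5^{2} + 5^{2}}} = \sqrt{-5 + \sqrt{25 + 25}} = \sqrt{-5 + \sqrt{50}} = \sqrt{-5 + 5 \sqrt{2}}$)
$L = 4 + \sqrt{-5 + 5 \sqrt{2}}$ ($L = \left(-4\right) \left(-1\right) + \sqrt{-5 + 5 \sqrt{2}} = 4 + \sqrt{-5 + 5 \sqrt{2}} \approx 5.4391$)
$L 195 = \left(4 + \sqrt{-5 + 5 \sqrt{2}}\right) 195 = 780 + 195 \sqrt{-5 + 5 \sqrt{2}}$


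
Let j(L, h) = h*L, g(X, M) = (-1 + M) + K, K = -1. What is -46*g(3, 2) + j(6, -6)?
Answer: -36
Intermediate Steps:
g(X, M) = -2 + M (g(X, M) = (-1 + M) - 1 = -2 + M)
j(L, h) = L*h
-46*g(3, 2) + j(6, -6) = -46*(-2 + 2) + 6*(-6) = -46*0 - 36 = 0 - 36 = -36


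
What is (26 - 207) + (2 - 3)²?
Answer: -180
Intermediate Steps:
(26 - 207) + (2 - 3)² = -181 + (-1)² = -181 + 1 = -180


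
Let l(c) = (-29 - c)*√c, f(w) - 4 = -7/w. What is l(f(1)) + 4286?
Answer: 4286 - 26*I*√3 ≈ 4286.0 - 45.033*I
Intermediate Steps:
f(w) = 4 - 7/w
l(c) = √c*(-29 - c)
l(f(1)) + 4286 = √(4 - 7/1)*(-29 - (4 - 7/1)) + 4286 = √(4 - 7*1)*(-29 - (4 - 7*1)) + 4286 = √(4 - 7)*(-29 - (4 - 7)) + 4286 = √(-3)*(-29 - 1*(-3)) + 4286 = (I*√3)*(-29 + 3) + 4286 = (I*√3)*(-26) + 4286 = -26*I*√3 + 4286 = 4286 - 26*I*√3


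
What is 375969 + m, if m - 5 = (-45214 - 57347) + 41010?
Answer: 314423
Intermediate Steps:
m = -61546 (m = 5 + ((-45214 - 57347) + 41010) = 5 + (-102561 + 41010) = 5 - 61551 = -61546)
375969 + m = 375969 - 61546 = 314423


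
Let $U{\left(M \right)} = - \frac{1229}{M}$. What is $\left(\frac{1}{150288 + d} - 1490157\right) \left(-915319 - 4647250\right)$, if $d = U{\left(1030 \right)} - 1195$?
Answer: $\frac{1272912176619155165743}{153564561} \approx 8.2891 \cdot 10^{12}$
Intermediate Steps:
$d = - \frac{1232079}{1030}$ ($d = - \frac{1229}{1030} - 1195 = - \frac{1232079}{1030} \approx -1196.2$)
$\left(\frac{1}{150288 + d} - 1490157\right) \left(-915319 - 4647250\right) = \left(\frac{1}{150288 - \frac{1232079}{1030}} - 1490157\right) \left(-915319 - 4647250\right) = \left(\frac{1}{\frac{153564561}{1030}} - 1490157\right) \left(-5562569\right) = \left(\frac{1030}{153564561} - 1490157\right) \left(-5562569\right) = \left(- \frac{228835305525047}{153564561}\right) \left(-5562569\right) = \frac{1272912176619155165743}{153564561}$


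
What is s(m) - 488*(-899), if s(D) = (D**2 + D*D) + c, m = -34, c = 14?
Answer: 441038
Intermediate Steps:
s(D) = 14 + 2*D**2 (s(D) = (D**2 + D*D) + 14 = (D**2 + D**2) + 14 = 2*D**2 + 14 = 14 + 2*D**2)
s(m) - 488*(-899) = (14 + 2*(-34)**2) - 488*(-899) = (14 + 2*1156) + 438712 = (14 + 2312) + 438712 = 2326 + 438712 = 441038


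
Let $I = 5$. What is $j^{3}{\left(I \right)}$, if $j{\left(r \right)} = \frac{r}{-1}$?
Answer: $-125$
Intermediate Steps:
$j{\left(r \right)} = - r$ ($j{\left(r \right)} = r \left(-1\right) = - r$)
$j^{3}{\left(I \right)} = \left(\left(-1\right) 5\right)^{3} = \left(-5\right)^{3} = -125$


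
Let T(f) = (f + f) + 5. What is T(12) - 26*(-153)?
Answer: 4007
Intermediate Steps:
T(f) = 5 + 2*f (T(f) = 2*f + 5 = 5 + 2*f)
T(12) - 26*(-153) = (5 + 2*12) - 26*(-153) = (5 + 24) + 3978 = 29 + 3978 = 4007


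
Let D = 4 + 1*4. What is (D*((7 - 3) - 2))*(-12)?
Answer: -192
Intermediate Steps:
D = 8 (D = 4 + 4 = 8)
(D*((7 - 3) - 2))*(-12) = (8*((7 - 3) - 2))*(-12) = (8*(4 - 2))*(-12) = (8*2)*(-12) = 16*(-12) = -192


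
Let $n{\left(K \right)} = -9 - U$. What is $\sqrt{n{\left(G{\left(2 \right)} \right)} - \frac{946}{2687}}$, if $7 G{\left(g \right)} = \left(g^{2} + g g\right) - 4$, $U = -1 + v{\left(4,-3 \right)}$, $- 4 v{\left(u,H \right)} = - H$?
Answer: $\frac{i \sqrt{219546709}}{5374} \approx 2.7572 i$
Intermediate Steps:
$v{\left(u,H \right)} = \frac{H}{4}$ ($v{\left(u,H \right)} = - \frac{\left(-1\right) H}{4} = \frac{H}{4}$)
$U = - \frac{7}{4}$ ($U = -1 + \frac{1}{4} \left(-3\right) = -1 - \frac{3}{4} = - \frac{7}{4} \approx -1.75$)
$G{\left(g \right)} = - \frac{4}{7} + \frac{2 g^{2}}{7}$ ($G{\left(g \right)} = \frac{\left(g^{2} + g g\right) - 4}{7} = \frac{\left(g^{2} + g^{2}\right) - 4}{7} = \frac{2 g^{2} - 4}{7} = \frac{-4 + 2 g^{2}}{7} = - \frac{4}{7} + \frac{2 g^{2}}{7}$)
$n{\left(K \right)} = - \frac{29}{4}$ ($n{\left(K \right)} = -9 - - \frac{7}{4} = -9 + \frac{7}{4} = - \frac{29}{4}$)
$\sqrt{n{\left(G{\left(2 \right)} \right)} - \frac{946}{2687}} = \sqrt{- \frac{29}{4} - \frac{946}{2687}} = \sqrt{- \frac{81707}{10748}} = \frac{i \sqrt{219546709}}{5374}$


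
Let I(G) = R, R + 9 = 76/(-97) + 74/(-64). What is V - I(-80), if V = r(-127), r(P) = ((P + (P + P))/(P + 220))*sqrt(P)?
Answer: 33957/3104 - 127*I*sqrt(127)/31 ≈ 10.94 - 46.168*I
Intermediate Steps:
R = -33957/3104 (R = -9 + (76/(-97) + 74/(-64)) = -9 + (76*(-1/97) + 74*(-1/64)) = -9 + (-76/97 - 37/32) = -9 - 6021/3104 = -33957/3104 ≈ -10.940)
I(G) = -33957/3104
r(P) = 3*P**(3/2)/(220 + P) (r(P) = ((P + 2*P)/(220 + P))*sqrt(P) = ((3*P)/(220 + P))*sqrt(P) = (3*P/(220 + P))*sqrt(P) = 3*P**(3/2)/(220 + P))
V = -127*I*sqrt(127)/31 (V = 3*(-127)**(3/2)/(220 - 127) = 3*(-127*I*sqrt(127))/93 = 3*(-127*I*sqrt(127))*(1/93) = -127*I*sqrt(127)/31 ≈ -46.168*I)
V - I(-80) = -127*I*sqrt(127)/31 - 1*(-33957/3104) = -127*I*sqrt(127)/31 + 33957/3104 = 33957/3104 - 127*I*sqrt(127)/31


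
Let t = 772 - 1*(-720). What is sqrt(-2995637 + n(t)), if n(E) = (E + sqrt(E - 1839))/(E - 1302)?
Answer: sqrt(-108142212220 + 190*I*sqrt(347))/190 ≈ 2.8323e-5 + 1730.8*I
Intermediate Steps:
t = 1492 (t = 772 + 720 = 1492)
n(E) = (E + sqrt(-1839 + E))/(-1302 + E)
sqrt(-2995637 + n(t)) = sqrt(-2995637 + (1492 + sqrt(-1839 + 1492))/(-1302 + 1492)) = sqrt(-2995637 + (1492 + sqrt(-347))/190) = sqrt(-2995637 + (1492 + I*sqrt(347))/190) = sqrt(-2995637 + (746/95 + I*sqrt(347)/190)) = sqrt(-284584769/95 + I*sqrt(347)/190)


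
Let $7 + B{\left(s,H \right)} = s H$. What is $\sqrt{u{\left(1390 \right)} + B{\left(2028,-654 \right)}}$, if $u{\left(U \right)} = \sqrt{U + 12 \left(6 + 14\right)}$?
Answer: $\sqrt{-1326319 + \sqrt{1630}} \approx 1151.6 i$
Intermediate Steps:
$B{\left(s,H \right)} = -7 + H s$ ($B{\left(s,H \right)} = -7 + s H = -7 + H s$)
$u{\left(U \right)} = \sqrt{240 + U}$ ($u{\left(U \right)} = \sqrt{U + 12 \cdot 20} = \sqrt{U + 240} = \sqrt{240 + U}$)
$\sqrt{u{\left(1390 \right)} + B{\left(2028,-654 \right)}} = \sqrt{\sqrt{240 + 1390} - 1326319} = \sqrt{\sqrt{1630} - 1326319} = \sqrt{-1326319 + \sqrt{1630}}$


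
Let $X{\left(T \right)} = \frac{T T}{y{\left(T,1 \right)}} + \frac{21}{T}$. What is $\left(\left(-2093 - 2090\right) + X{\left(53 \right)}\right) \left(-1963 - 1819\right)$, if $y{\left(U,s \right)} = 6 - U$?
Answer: $\frac{39967204026}{2491} \approx 1.6045 \cdot 10^{7}$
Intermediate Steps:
$X{\left(T \right)} = \frac{21}{T} + \frac{T^{2}}{6 - T}$ ($X{\left(T \right)} = \frac{T T}{6 - T} + \frac{21}{T} = \frac{T^{2}}{6 - T} + \frac{21}{T} = \frac{21}{T} + \frac{T^{2}}{6 - T}$)
$\left(\left(-2093 - 2090\right) + X{\left(53 \right)}\right) \left(-1963 - 1819\right) = \left(\left(-2093 - 2090\right) + \frac{-126 - 53^{3} + 21 \cdot 53}{53 \left(-6 + 53\right)}\right) \left(-1963 - 1819\right) = \left(-4183 + \frac{-126 - 148877 + 1113}{53 \cdot 47}\right) \left(-3782\right) = \left(-4183 + \frac{1}{53} \cdot \frac{1}{47} \left(-126 - 148877 + 1113\right)\right) \left(-3782\right) = \left(-4183 + \frac{1}{53} \cdot \frac{1}{47} \left(-147890\right)\right) \left(-3782\right) = \left(-4183 - \frac{147890}{2491}\right) \left(-3782\right) = \left(- \frac{10567743}{2491}\right) \left(-3782\right) = \frac{39967204026}{2491}$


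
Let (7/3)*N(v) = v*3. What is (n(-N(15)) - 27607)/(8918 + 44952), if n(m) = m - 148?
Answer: -19442/37709 ≈ -0.51558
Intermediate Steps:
N(v) = 9*v/7 (N(v) = 3*(v*3)/7 = 3*(3*v)/7 = 9*v/7)
n(m) = -148 + m
(n(-N(15)) - 27607)/(8918 + 44952) = ((-148 - 9*15/7) - 27607)/(8918 + 44952) = ((-148 - 1*135/7) - 27607)/53870 = ((-148 - 135/7) - 27607)*(1/53870) = (-1171/7 - 27607)*(1/53870) = -194420/7*1/53870 = -19442/37709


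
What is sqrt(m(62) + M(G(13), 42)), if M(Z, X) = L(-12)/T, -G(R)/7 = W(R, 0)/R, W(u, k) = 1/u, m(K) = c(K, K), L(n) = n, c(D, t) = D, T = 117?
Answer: sqrt(94146)/39 ≈ 7.8675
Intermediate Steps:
m(K) = K
G(R) = -7/R**2 (G(R) = -7/(R*R) = -7/R**2)
M(Z, X) = -4/39 (M(Z, X) = -12/117 = -12*1/117 = -4/39)
sqrt(m(62) + M(G(13), 42)) = sqrt(62 - 4/39) = sqrt(2414/39) = sqrt(94146)/39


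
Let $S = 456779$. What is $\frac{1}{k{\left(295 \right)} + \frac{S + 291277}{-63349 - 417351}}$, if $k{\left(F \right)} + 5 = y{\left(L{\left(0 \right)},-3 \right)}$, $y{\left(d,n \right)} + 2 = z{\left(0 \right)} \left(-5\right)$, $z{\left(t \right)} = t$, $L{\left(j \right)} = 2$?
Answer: $- \frac{120175}{1028239} \approx -0.11687$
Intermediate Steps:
$y{\left(d,n \right)} = -2$ ($y{\left(d,n \right)} = -2 + 0 \left(-5\right) = -2 + 0 = -2$)
$k{\left(F \right)} = -7$ ($k{\left(F \right)} = -5 - 2 = -7$)
$\frac{1}{k{\left(295 \right)} + \frac{S + 291277}{-63349 - 417351}} = \frac{1}{-7 + \frac{456779 + 291277}{-63349 - 417351}} = \frac{1}{-7 + \frac{748056}{-480700}} = \frac{1}{-7 + 748056 \left(- \frac{1}{480700}\right)} = \frac{1}{-7 - \frac{187014}{120175}} = \frac{1}{- \frac{1028239}{120175}} = - \frac{120175}{1028239}$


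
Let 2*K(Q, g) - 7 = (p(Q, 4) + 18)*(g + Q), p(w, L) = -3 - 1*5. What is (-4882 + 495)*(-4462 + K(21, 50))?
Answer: 36004109/2 ≈ 1.8002e+7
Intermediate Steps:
p(w, L) = -8 (p(w, L) = -3 - 5 = -8)
K(Q, g) = 7/2 + 5*Q + 5*g (K(Q, g) = 7/2 + ((-8 + 18)*(g + Q))/2 = 7/2 + (10*(Q + g))/2 = 7/2 + (10*Q + 10*g)/2 = 7/2 + (5*Q + 5*g) = 7/2 + 5*Q + 5*g)
(-4882 + 495)*(-4462 + K(21, 50)) = (-4882 + 495)*(-4462 + (7/2 + 5*21 + 5*50)) = -4387*(-4462 + (7/2 + 105 + 250)) = -4387*(-4462 + 717/2) = -4387*(-8207/2) = 36004109/2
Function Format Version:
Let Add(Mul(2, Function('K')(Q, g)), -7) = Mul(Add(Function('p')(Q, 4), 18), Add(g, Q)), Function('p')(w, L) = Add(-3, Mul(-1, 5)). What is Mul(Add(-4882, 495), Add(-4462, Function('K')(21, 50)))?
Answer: Rational(36004109, 2) ≈ 1.8002e+7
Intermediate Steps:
Function('p')(w, L) = -8 (Function('p')(w, L) = Add(-3, -5) = -8)
Function('K')(Q, g) = Add(Rational(7, 2), Mul(5, Q), Mul(5, g)) (Function('K')(Q, g) = Add(Rational(7, 2), Mul(Rational(1, 2), Mul(Add(-8, 18), Add(g, Q)))) = Add(Rational(7, 2), Mul(Rational(1, 2), Mul(10, Add(Q, g)))) = Add(Rational(7, 2), Mul(Rational(1, 2), Add(Mul(10, Q), Mul(10, g)))) = Add(Rational(7, 2), Add(Mul(5, Q), Mul(5, g))) = Add(Rational(7, 2), Mul(5, Q), Mul(5, g)))
Mul(Add(-4882, 495), Add(-4462, Function('K')(21, 50))) = Mul(Add(-4882, 495), Add(-4462, Add(Rational(7, 2), Mul(5, 21), Mul(5, 50)))) = Mul(-4387, Add(-4462, Add(Rational(7, 2), 105, 250))) = Mul(-4387, Add(-4462, Rational(717, 2))) = Mul(-4387, Rational(-8207, 2)) = Rational(36004109, 2)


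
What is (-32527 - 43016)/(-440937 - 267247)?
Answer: 75543/708184 ≈ 0.10667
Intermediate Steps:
(-32527 - 43016)/(-440937 - 267247) = -75543/(-708184) = -75543*(-1/708184) = 75543/708184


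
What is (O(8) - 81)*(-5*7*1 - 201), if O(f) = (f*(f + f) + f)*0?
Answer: 19116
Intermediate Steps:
O(f) = 0 (O(f) = (f*(2*f) + f)*0 = (2*f² + f)*0 = (f + 2*f²)*0 = 0)
(O(8) - 81)*(-5*7*1 - 201) = (0 - 81)*(-5*7*1 - 201) = -81*(-35*1 - 201) = -81*(-35 - 201) = -81*(-236) = 19116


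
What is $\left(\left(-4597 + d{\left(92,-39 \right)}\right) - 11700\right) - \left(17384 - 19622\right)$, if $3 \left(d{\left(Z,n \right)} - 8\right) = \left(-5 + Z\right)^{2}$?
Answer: $-11528$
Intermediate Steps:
$d{\left(Z,n \right)} = 8 + \frac{\left(-5 + Z\right)^{2}}{3}$
$\left(\left(-4597 + d{\left(92,-39 \right)}\right) - 11700\right) - \left(17384 - 19622\right) = \left(\left(-4597 + \left(8 + \frac{\left(-5 + 92\right)^{2}}{3}\right)\right) - 11700\right) - \left(17384 - 19622\right) = \left(\left(-4597 + \left(8 + \frac{87^{2}}{3}\right)\right) - 11700\right) - \left(17384 - 19622\right) = \left(\left(-4597 + \left(8 + \frac{1}{3} \cdot 7569\right)\right) - 11700\right) - -2238 = \left(\left(-4597 + \left(8 + 2523\right)\right) - 11700\right) + 2238 = \left(\left(-4597 + 2531\right) - 11700\right) + 2238 = \left(-2066 - 11700\right) + 2238 = -13766 + 2238 = -11528$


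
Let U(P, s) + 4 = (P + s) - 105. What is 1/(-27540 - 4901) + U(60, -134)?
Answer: -5936704/32441 ≈ -183.00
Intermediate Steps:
U(P, s) = -109 + P + s (U(P, s) = -4 + ((P + s) - 105) = -4 + (-105 + P + s) = -109 + P + s)
1/(-27540 - 4901) + U(60, -134) = 1/(-27540 - 4901) + (-109 + 60 - 134) = 1/(-32441) - 183 = -1/32441 - 183 = -5936704/32441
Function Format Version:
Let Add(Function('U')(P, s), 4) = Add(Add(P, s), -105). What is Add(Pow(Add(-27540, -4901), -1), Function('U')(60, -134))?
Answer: Rational(-5936704, 32441) ≈ -183.00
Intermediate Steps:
Function('U')(P, s) = Add(-109, P, s) (Function('U')(P, s) = Add(-4, Add(Add(P, s), -105)) = Add(-4, Add(-105, P, s)) = Add(-109, P, s))
Add(Pow(Add(-27540, -4901), -1), Function('U')(60, -134)) = Add(Pow(Add(-27540, -4901), -1), Add(-109, 60, -134)) = Add(Pow(-32441, -1), -183) = Add(Rational(-1, 32441), -183) = Rational(-5936704, 32441)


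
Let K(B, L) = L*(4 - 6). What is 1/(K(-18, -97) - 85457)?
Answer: -1/85263 ≈ -1.1728e-5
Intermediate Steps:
K(B, L) = -2*L (K(B, L) = L*(-2) = -2*L)
1/(K(-18, -97) - 85457) = 1/(-2*(-97) - 85457) = 1/(194 - 85457) = 1/(-85263) = -1/85263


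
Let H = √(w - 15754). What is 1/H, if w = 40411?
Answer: √24657/24657 ≈ 0.0063684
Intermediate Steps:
H = √24657 (H = √(40411 - 15754) = √24657 ≈ 157.03)
1/H = 1/(√24657) = √24657/24657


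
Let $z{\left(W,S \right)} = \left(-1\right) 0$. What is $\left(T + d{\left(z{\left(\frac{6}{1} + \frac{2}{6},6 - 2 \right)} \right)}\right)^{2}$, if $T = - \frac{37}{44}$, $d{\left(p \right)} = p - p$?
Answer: $\frac{1369}{1936} \approx 0.70713$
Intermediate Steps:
$z{\left(W,S \right)} = 0$
$d{\left(p \right)} = 0$
$T = - \frac{37}{44}$ ($T = \left(-37\right) \frac{1}{44} = - \frac{37}{44} \approx -0.84091$)
$\left(T + d{\left(z{\left(\frac{6}{1} + \frac{2}{6},6 - 2 \right)} \right)}\right)^{2} = \left(- \frac{37}{44} + 0\right)^{2} = \left(- \frac{37}{44}\right)^{2} = \frac{1369}{1936}$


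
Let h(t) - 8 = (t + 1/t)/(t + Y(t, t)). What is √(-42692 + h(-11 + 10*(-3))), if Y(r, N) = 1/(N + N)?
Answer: 4*I*√30170929179/3363 ≈ 206.6*I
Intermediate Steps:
Y(r, N) = 1/(2*N)
h(t) = 8 + (t + 1/t)/(t + 1/(2*t))
√(-42692 + h(-11 + 10*(-3))) = √(-42692 + 2*(5 + 9*(-11 + 10*(-3))²)/(1 + 2*(-11 + 10*(-3))²)) = √(-42692 + 2*(5 + 9*(-11 - 30)²)/(1 + 2*(-11 - 30)²)) = √(-42692 + 2*(5 + 9*(-41)²)/(1 + 2*(-41)²)) = √(-42692 + 2*(5 + 9*1681)/(1 + 2*1681)) = √(-42692 + 2*(5 + 15129)/(1 + 3362)) = √(-42692 + 2*15134/3363) = √(-42692 + 2*(1/3363)*15134) = √(-42692 + 30268/3363) = √(-143542928/3363) = 4*I*√30170929179/3363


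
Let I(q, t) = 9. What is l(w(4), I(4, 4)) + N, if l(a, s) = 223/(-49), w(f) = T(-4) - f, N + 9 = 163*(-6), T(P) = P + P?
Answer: -48586/49 ≈ -991.55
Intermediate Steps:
T(P) = 2*P
N = -987 (N = -9 + 163*(-6) = -9 - 978 = -987)
w(f) = -8 - f (w(f) = 2*(-4) - f = -8 - f)
l(a, s) = -223/49 (l(a, s) = 223*(-1/49) = -223/49)
l(w(4), I(4, 4)) + N = -223/49 - 987 = -48586/49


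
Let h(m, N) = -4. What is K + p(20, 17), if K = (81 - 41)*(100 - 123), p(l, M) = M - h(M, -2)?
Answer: -899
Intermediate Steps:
p(l, M) = 4 + M (p(l, M) = M - 1*(-4) = M + 4 = 4 + M)
K = -920 (K = 40*(-23) = -920)
K + p(20, 17) = -920 + (4 + 17) = -920 + 21 = -899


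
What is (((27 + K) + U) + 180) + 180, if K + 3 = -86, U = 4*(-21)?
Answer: 214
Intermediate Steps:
U = -84
K = -89 (K = -3 - 86 = -89)
(((27 + K) + U) + 180) + 180 = (((27 - 89) - 84) + 180) + 180 = ((-62 - 84) + 180) + 180 = (-146 + 180) + 180 = 34 + 180 = 214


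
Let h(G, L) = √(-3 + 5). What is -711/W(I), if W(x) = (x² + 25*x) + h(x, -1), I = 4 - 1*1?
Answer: -29862/3527 + 711*√2/7054 ≈ -8.3241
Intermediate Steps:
h(G, L) = √2
I = 3 (I = 4 - 1 = 3)
W(x) = √2 + x² + 25*x (W(x) = (x² + 25*x) + √2 = √2 + x² + 25*x)
-711/W(I) = -711/(√2 + 3² + 25*3) = -711/(√2 + 9 + 75) = -711/(84 + √2)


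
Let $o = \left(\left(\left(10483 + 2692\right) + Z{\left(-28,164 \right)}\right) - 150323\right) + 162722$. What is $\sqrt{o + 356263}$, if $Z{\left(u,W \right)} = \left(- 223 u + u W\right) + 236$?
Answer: $5 \sqrt{15349} \approx 619.46$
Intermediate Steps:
$Z{\left(u,W \right)} = 236 - 223 u + W u$ ($Z{\left(u,W \right)} = \left(- 223 u + W u\right) + 236 = 236 - 223 u + W u$)
$o = 27462$ ($o = \left(\left(\left(10483 + 2692\right) + \left(236 - -6244 + 164 \left(-28\right)\right)\right) - 150323\right) + 162722 = \left(\left(13175 + \left(236 + 6244 - 4592\right)\right) - 150323\right) + 162722 = \left(\left(13175 + 1888\right) - 150323\right) + 162722 = \left(15063 - 150323\right) + 162722 = -135260 + 162722 = 27462$)
$\sqrt{o + 356263} = \sqrt{27462 + 356263} = \sqrt{383725} = 5 \sqrt{15349}$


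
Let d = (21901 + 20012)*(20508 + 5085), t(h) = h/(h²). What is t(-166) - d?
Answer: -178064781895/166 ≈ -1.0727e+9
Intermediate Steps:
t(h) = 1/h (t(h) = h/h² = 1/h)
d = 1072679409 (d = 41913*25593 = 1072679409)
t(-166) - d = 1/(-166) - 1*1072679409 = -1/166 - 1072679409 = -178064781895/166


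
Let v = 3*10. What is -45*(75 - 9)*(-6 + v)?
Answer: -71280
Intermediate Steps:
v = 30
-45*(75 - 9)*(-6 + v) = -45*(75 - 9)*(-6 + 30) = -2970*24 = -45*1584 = -71280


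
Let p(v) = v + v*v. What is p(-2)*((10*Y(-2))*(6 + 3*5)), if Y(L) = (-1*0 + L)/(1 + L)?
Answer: 840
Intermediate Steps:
Y(L) = L/(1 + L) (Y(L) = (0 + L)/(1 + L) = L/(1 + L))
p(v) = v + v**2
p(-2)*((10*Y(-2))*(6 + 3*5)) = (-2*(1 - 2))*((10*(-2/(1 - 2)))*(6 + 3*5)) = (-2*(-1))*((10*(-2/(-1)))*(6 + 15)) = 2*((10*(-2*(-1)))*21) = 2*((10*2)*21) = 2*(20*21) = 2*420 = 840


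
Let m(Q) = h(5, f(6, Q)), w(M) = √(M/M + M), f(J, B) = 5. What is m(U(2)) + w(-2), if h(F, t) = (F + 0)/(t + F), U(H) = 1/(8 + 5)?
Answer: ½ + I ≈ 0.5 + 1.0*I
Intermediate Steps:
w(M) = √(1 + M)
U(H) = 1/13
h(F, t) = F/(F + t)
m(Q) = ½ (m(Q) = 5/(5 + 5) = 5/10 = 5*(⅒) = ½)
m(U(2)) + w(-2) = ½ + √(1 - 2) = ½ + √(-1) = ½ + I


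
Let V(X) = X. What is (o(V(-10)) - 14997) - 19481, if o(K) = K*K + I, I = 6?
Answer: -34372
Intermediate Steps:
o(K) = 6 + K² (o(K) = K*K + 6 = K² + 6 = 6 + K²)
(o(V(-10)) - 14997) - 19481 = ((6 + (-10)²) - 14997) - 19481 = ((6 + 100) - 14997) - 19481 = (106 - 14997) - 19481 = -14891 - 19481 = -34372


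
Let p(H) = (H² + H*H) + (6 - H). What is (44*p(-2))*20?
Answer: 14080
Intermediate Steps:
p(H) = 6 - H + 2*H² (p(H) = (H² + H²) + (6 - H) = 2*H² + (6 - H) = 6 - H + 2*H²)
(44*p(-2))*20 = (44*(6 - 1*(-2) + 2*(-2)²))*20 = (44*(6 + 2 + 2*4))*20 = (44*(6 + 2 + 8))*20 = (44*16)*20 = 704*20 = 14080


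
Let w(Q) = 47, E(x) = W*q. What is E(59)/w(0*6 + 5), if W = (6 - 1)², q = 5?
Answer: 125/47 ≈ 2.6596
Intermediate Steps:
W = 25 (W = 5² = 25)
E(x) = 125 (E(x) = 25*5 = 125)
E(59)/w(0*6 + 5) = 125/47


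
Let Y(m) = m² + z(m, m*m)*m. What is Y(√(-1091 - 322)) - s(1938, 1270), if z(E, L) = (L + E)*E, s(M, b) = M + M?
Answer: 1991280 - 4239*I*√157 ≈ 1.9913e+6 - 53115.0*I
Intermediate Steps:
s(M, b) = 2*M
z(E, L) = E*(E + L) (z(E, L) = (E + L)*E = E*(E + L))
Y(m) = m² + m²*(m + m²) (Y(m) = m² + (m*(m + m*m))*m = m² + (m*(m + m²))*m = m² + m²*(m + m²))
Y(√(-1091 - 322)) - s(1938, 1270) = (√(-1091 - 322))²*(1 + √(-1091 - 322)*(1 + √(-1091 - 322))) - 2*1938 = (√(-1413))²*(1 + √(-1413)*(1 + √(-1413))) - 1*3876 = (3*I*√157)²*(1 + (3*I*√157)*(1 + 3*I*√157)) - 3876 = -1413*(1 + 3*I*√157*(1 + 3*I*√157)) - 3876 = (-1413 - 4239*I*√157*(1 + 3*I*√157)) - 3876 = -5289 - 4239*I*√157*(1 + 3*I*√157)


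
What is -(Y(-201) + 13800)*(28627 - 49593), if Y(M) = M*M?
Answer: 1136378166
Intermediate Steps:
Y(M) = M²
-(Y(-201) + 13800)*(28627 - 49593) = -((-201)² + 13800)*(28627 - 49593) = -(40401 + 13800)*(-20966) = -54201*(-20966) = -1*(-1136378166) = 1136378166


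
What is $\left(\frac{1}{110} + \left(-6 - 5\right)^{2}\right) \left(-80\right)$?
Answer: $- \frac{106488}{11} \approx -9680.7$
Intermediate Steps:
$\left(\frac{1}{110} + \left(-6 - 5\right)^{2}\right) \left(-80\right) = \left(\frac{1}{110} + \left(-11\right)^{2}\right) \left(-80\right) = \left(\frac{1}{110} + 121\right) \left(-80\right) = \frac{13311}{110} \left(-80\right) = - \frac{106488}{11}$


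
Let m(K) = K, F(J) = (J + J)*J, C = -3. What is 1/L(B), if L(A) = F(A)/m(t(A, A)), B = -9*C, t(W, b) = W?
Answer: 1/54 ≈ 0.018519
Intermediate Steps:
F(J) = 2*J² (F(J) = (2*J)*J = 2*J²)
B = 27 (B = -9*(-3) = 27)
L(A) = 2*A (L(A) = (2*A²)/A = 2*A)
1/L(B) = 1/(2*27) = 1/54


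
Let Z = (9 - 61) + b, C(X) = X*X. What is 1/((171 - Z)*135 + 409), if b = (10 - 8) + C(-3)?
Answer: 1/29029 ≈ 3.4448e-5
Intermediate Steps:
C(X) = X²
b = 11 (b = (10 - 8) + (-3)² = 2 + 9 = 11)
Z = -41 (Z = (9 - 61) + 11 = -52 + 11 = -41)
1/((171 - Z)*135 + 409) = 1/((171 - 1*(-41))*135 + 409) = 1/((171 + 41)*135 + 409) = 1/(212*135 + 409) = 1/(28620 + 409) = 1/29029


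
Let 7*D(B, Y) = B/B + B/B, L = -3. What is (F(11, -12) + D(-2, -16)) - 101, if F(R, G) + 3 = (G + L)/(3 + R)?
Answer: -1467/14 ≈ -104.79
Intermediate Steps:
D(B, Y) = 2/7 (D(B, Y) = (B/B + B/B)/7 = (1 + 1)/7 = (1/7)*2 = 2/7)
F(R, G) = -3 + (-3 + G)/(3 + R) (F(R, G) = -3 + (G - 3)/(3 + R) = -3 + (-3 + G)/(3 + R))
(F(11, -12) + D(-2, -16)) - 101 = ((-12 - 12 - 3*11)/(3 + 11) + 2/7) - 101 = ((-12 - 12 - 33)/14 + 2/7) - 101 = ((1/14)*(-57) + 2/7) - 101 = (-57/14 + 2/7) - 101 = -53/14 - 101 = -1467/14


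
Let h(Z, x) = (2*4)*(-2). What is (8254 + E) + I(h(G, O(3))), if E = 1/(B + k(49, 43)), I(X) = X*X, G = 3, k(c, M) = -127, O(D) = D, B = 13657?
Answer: 115140301/13530 ≈ 8510.0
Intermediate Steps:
h(Z, x) = -16 (h(Z, x) = 8*(-2) = -16)
I(X) = X**2
E = 1/13530 (E = 1/(13657 - 127) = 1/13530 ≈ 7.3910e-5)
(8254 + E) + I(h(G, O(3))) = (8254 + 1/13530) + (-16)**2 = 111676621/13530 + 256 = 115140301/13530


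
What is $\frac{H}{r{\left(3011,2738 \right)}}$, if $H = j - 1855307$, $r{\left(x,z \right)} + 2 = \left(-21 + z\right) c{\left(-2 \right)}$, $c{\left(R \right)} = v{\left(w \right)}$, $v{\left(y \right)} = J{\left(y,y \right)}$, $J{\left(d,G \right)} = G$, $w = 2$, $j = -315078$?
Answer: $- \frac{310055}{776} \approx -399.56$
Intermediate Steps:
$v{\left(y \right)} = y$
$c{\left(R \right)} = 2$
$r{\left(x,z \right)} = -44 + 2 z$ ($r{\left(x,z \right)} = -2 + \left(-21 + z\right) 2 = -2 + \left(-42 + 2 z\right) = -44 + 2 z$)
$H = -2170385$ ($H = -315078 - 1855307 = -2170385$)
$\frac{H}{r{\left(3011,2738 \right)}} = - \frac{2170385}{-44 + 2 \cdot 2738} = - \frac{2170385}{-44 + 5476} = - \frac{2170385}{5432} = \left(-2170385\right) \frac{1}{5432} = - \frac{310055}{776}$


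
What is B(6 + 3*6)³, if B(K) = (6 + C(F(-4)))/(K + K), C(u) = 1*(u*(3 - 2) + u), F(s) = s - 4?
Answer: -125/13824 ≈ -0.0090422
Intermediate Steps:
F(s) = -4 + s
C(u) = 2*u (C(u) = 1*(u*1 + u) = 1*(u + u) = 1*(2*u) = 2*u)
B(K) = -5/K (B(K) = (6 + 2*(-4 - 4))/(K + K) = (6 + 2*(-8))/((2*K)) = (6 - 16)*(1/(2*K)) = -5/K)
B(6 + 3*6)³ = (-5/(6 + 3*6))³ = (-5/(6 + 18))³ = (-5/24)³ = -125/13824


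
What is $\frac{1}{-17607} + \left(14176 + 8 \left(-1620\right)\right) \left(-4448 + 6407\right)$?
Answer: $\frac{41942409407}{17607} \approx 2.3821 \cdot 10^{6}$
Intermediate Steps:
$\frac{1}{-17607} + \left(14176 + 8 \left(-1620\right)\right) \left(-4448 + 6407\right) = - \frac{1}{17607} + \left(14176 - 12960\right) 1959 = - \frac{1}{17607} + 1216 \cdot 1959 = - \frac{1}{17607} + 2382144 = \frac{41942409407}{17607}$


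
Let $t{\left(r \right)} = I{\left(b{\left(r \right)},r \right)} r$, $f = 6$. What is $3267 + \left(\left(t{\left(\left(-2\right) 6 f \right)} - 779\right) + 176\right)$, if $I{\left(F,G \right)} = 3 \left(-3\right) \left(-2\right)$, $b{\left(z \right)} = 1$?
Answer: $1368$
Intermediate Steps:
$I{\left(F,G \right)} = 18$ ($I{\left(F,G \right)} = \left(-9\right) \left(-2\right) = 18$)
$t{\left(r \right)} = 18 r$
$3267 + \left(\left(t{\left(\left(-2\right) 6 f \right)} - 779\right) + 176\right) = 3267 + \left(\left(18 \left(-2\right) 6 \cdot 6 - 779\right) + 176\right) = 3267 + \left(\left(18 \left(\left(-12\right) 6\right) - 779\right) + 176\right) = 3267 + \left(\left(18 \left(-72\right) - 779\right) + 176\right) = 3267 + \left(\left(-1296 - 779\right) + 176\right) = 3267 + \left(-2075 + 176\right) = 3267 - 1899 = 1368$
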